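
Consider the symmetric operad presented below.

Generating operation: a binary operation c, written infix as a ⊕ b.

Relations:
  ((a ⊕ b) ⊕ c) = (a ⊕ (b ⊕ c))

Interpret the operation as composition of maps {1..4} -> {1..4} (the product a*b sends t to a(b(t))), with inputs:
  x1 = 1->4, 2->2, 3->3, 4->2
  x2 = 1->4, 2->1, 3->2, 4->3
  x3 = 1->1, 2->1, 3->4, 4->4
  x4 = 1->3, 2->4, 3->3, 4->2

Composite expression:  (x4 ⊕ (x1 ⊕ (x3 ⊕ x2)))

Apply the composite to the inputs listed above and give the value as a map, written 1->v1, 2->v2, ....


1->4, 2->2, 3->2, 4->4

(x3 ⊕ x2) = 1->4, 2->1, 3->1, 4->4
(x1 ⊕ (x3 ⊕ x2)) = 1->2, 2->4, 3->4, 4->2
(x4 ⊕ (x1 ⊕ (x3 ⊕ x2))) = 1->4, 2->2, 3->2, 4->4


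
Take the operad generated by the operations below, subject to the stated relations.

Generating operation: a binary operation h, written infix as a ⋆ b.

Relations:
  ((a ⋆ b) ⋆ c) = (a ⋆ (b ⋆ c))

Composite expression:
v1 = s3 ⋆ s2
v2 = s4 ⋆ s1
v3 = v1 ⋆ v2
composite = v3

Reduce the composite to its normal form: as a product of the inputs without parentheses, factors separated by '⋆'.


s3 ⋆ s2 ⋆ s4 ⋆ s1

Under associativity of h, the answer is the s's in reading order.
(s3 ⋆ s2) linearizes to s3 ⋆ s2
(s4 ⋆ s1) linearizes to s4 ⋆ s1
((s3 ⋆ s2) ⋆ (s4 ⋆ s1)) linearizes to s3 ⋆ s2 ⋆ s4 ⋆ s1


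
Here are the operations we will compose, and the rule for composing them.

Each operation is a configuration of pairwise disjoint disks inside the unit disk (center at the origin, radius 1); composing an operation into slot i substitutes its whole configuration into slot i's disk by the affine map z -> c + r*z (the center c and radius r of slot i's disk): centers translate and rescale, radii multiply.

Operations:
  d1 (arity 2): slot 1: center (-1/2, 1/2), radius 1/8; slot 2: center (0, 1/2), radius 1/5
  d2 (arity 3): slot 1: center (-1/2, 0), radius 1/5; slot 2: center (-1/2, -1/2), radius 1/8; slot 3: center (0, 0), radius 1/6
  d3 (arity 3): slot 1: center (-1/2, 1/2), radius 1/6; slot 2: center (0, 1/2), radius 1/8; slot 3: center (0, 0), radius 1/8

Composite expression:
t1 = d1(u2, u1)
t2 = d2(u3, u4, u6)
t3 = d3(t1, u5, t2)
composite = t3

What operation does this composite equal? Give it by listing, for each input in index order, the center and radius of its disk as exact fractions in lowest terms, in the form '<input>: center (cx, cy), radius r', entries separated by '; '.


u1: center (-1/2, 7/12), radius 1/30; u2: center (-7/12, 7/12), radius 1/48; u3: center (-1/16, 0), radius 1/40; u4: center (-1/16, -1/16), radius 1/64; u5: center (0, 1/2), radius 1/8; u6: center (0, 0), radius 1/48

Only the slot chain above each u matters under d3; compose those maps.
input u2: composing its 2 substitution steps yields center (-7/12, 7/12), radius 1/48
input u1: composing its 2 substitution steps yields center (-1/2, 7/12), radius 1/30
input u5: composing its 1 substitution step yields center (0, 1/2), radius 1/8
input u3: composing its 2 substitution steps yields center (-1/16, 0), radius 1/40
input u4: composing its 2 substitution steps yields center (-1/16, -1/16), radius 1/64
input u6: composing its 2 substitution steps yields center (0, 0), radius 1/48


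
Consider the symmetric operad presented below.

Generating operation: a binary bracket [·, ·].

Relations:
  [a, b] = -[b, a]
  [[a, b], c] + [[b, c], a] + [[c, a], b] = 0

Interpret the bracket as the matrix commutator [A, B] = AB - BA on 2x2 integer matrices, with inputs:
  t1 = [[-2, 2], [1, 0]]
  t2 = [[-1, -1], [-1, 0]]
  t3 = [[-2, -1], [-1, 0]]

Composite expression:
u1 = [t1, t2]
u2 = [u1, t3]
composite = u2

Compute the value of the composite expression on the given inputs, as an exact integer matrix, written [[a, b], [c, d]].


[[-7, 10], [4, 7]]

[t1, t2] = [[-1, 4], [-3, 1]]
[[t1, t2], t3] = [[-7, 10], [4, 7]]


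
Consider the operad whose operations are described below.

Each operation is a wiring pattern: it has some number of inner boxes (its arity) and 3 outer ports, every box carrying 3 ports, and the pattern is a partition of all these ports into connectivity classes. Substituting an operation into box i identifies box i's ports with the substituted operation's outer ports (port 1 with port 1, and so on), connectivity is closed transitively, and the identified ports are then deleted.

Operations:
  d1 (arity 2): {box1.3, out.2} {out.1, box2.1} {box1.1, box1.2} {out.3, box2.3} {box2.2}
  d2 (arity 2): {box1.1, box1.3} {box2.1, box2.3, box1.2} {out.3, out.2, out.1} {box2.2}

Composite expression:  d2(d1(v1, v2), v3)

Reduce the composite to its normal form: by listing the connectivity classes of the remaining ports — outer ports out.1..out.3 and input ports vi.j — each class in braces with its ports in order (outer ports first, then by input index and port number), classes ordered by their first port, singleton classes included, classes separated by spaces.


{out.1, out.2, out.3} {v1.1, v1.2} {v1.3, v3.1, v3.3} {v2.1, v2.3} {v2.2} {v3.2}

Substituting into d2 glues patterns; closure does the rest.
composing d1 on (v1, v2), with out.j its own outer ports: {out.1, v2.1} {out.2, v1.3} {out.3, v2.3} {v1.1, v1.2} {v2.2}
composing d2 on (v1, v2, v3), with out.j its own outer ports: {out.1, out.2, out.3} {v1.1, v1.2} {v1.3, v3.1, v3.3} {v2.1, v2.3} {v2.2} {v3.2}


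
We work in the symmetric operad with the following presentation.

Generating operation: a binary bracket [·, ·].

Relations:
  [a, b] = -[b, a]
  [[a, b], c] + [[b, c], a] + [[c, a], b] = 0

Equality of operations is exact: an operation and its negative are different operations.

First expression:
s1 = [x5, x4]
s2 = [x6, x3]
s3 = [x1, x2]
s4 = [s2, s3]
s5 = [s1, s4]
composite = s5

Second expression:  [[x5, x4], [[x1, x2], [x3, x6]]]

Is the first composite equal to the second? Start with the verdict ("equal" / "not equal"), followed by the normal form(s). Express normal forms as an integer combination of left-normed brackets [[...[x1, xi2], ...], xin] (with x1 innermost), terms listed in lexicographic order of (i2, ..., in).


equal: each reduces to [[[[[x1, x2], x3], x6], x4], x5] - [[[[[x1, x2], x3], x6], x5], x4] - [[[[[x1, x2], x6], x3], x4], x5] + [[[[[x1, x2], x6], x3], x5], x4]

In normal form, the first expression is [[[[[x1, x2], x3], x6], x4], x5] - [[[[[x1, x2], x3], x6], x5], x4] - [[[[[x1, x2], x6], x3], x4], x5] + [[[[[x1, x2], x6], x3], x5], x4]
In normal form, the second expression is [[[[[x1, x2], x3], x6], x4], x5] - [[[[[x1, x2], x3], x6], x5], x4] - [[[[[x1, x2], x6], x3], x4], x5] + [[[[[x1, x2], x6], x3], x5], x4]
Both agree, so they are equal.


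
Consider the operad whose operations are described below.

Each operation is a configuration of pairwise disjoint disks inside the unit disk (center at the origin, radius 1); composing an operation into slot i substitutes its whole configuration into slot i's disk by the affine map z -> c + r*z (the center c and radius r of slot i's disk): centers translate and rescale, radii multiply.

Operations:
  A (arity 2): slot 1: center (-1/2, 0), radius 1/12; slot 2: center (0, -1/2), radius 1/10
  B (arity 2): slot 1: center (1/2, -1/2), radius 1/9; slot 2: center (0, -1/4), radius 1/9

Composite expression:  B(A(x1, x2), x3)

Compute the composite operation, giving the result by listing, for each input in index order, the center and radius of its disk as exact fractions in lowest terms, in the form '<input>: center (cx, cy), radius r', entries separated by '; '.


x1: center (4/9, -1/2), radius 1/108; x2: center (1/2, -5/9), radius 1/90; x3: center (0, -1/4), radius 1/9

Below B, radii multiply path by path; the x-disk centers shift.
input x1: applying the 2 nested substitutions gives center (4/9, -1/2), radius 1/108
input x2: applying the 2 nested substitutions gives center (1/2, -5/9), radius 1/90
input x3: applying the 1 nested substitution gives center (0, -1/4), radius 1/9


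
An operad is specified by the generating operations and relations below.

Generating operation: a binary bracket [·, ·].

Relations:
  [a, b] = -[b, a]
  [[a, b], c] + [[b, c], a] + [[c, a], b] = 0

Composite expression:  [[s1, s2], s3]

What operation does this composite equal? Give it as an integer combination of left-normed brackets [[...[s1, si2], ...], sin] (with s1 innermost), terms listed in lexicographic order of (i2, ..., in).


Antisymmetry and Jacobi reduce to s1-anchored left-normed brackets.
Composite bracket: [[s1, s2], s3]
Full expansion: 4 signed words from ab - ba (2^2 = 4).
Collect the words opening with s1:
  from s1s2s3, sign +1: term +[[s1, s2], s3]

[[s1, s2], s3]


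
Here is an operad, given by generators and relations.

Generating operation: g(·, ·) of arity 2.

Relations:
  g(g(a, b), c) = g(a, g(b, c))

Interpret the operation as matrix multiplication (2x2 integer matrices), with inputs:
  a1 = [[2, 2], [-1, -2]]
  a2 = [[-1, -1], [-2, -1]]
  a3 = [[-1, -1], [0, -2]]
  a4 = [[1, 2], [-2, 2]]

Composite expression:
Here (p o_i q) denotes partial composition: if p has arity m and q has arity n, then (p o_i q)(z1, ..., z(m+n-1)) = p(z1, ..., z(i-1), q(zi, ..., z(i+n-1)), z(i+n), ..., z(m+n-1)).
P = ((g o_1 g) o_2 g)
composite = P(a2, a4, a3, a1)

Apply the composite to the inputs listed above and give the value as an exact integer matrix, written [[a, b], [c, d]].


[[-9, -16], [-12, -24]]

g(a4, a3) = [[-1, -5], [2, -2]]
g(a2, g(a4, a3)) = [[-1, 7], [0, 12]]
g(g(a2, g(a4, a3)), a1) = [[-9, -16], [-12, -24]]


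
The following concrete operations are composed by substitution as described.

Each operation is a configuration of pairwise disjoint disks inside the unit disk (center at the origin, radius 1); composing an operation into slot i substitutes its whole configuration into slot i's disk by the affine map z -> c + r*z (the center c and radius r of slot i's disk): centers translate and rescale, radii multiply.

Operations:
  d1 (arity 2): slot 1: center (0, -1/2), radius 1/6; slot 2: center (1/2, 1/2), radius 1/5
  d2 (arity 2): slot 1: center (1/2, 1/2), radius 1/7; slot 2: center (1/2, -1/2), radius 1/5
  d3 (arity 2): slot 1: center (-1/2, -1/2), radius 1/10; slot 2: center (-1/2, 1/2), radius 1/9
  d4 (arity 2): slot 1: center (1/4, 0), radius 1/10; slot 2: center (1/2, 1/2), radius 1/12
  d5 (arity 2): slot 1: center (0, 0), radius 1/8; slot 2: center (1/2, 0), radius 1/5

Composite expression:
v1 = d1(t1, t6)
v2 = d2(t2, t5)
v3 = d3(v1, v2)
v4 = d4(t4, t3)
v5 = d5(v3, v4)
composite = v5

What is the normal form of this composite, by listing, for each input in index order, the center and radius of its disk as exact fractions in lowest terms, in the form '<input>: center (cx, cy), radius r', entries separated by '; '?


t1: center (-1/16, -11/160), radius 1/480; t2: center (-1/18, 5/72), radius 1/504; t3: center (3/5, 1/10), radius 1/60; t4: center (11/20, 0), radius 1/50; t5: center (-1/18, 1/18), radius 1/360; t6: center (-9/160, -9/160), radius 1/400

Below d5, radii multiply path by path; the t-disk centers shift.
input t1: applying the 3 nested substitutions gives center (-1/16, -11/160), radius 1/480
input t6: applying the 3 nested substitutions gives center (-9/160, -9/160), radius 1/400
input t2: applying the 3 nested substitutions gives center (-1/18, 5/72), radius 1/504
input t5: applying the 3 nested substitutions gives center (-1/18, 1/18), radius 1/360
input t4: applying the 2 nested substitutions gives center (11/20, 0), radius 1/50
input t3: applying the 2 nested substitutions gives center (3/5, 1/10), radius 1/60


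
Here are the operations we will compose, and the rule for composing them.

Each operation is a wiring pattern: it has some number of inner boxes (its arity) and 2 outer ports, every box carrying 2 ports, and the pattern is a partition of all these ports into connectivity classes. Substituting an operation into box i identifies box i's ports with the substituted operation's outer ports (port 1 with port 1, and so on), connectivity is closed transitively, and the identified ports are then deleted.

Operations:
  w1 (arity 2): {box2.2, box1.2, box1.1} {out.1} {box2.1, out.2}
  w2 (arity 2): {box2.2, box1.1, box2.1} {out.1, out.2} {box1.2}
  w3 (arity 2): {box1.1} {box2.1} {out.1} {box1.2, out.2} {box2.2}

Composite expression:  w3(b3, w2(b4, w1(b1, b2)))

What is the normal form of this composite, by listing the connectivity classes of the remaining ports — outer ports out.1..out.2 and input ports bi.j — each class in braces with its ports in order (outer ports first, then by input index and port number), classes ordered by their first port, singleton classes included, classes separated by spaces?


{out.1} {out.2, b3.2} {b1.1, b1.2, b2.2} {b2.1, b4.1} {b3.1} {b4.2}

Treat the ports identified at w3 as solder joints: merge, then drop.
composing w1 on (b1, b2), with out.j its own outer ports: {out.1} {out.2, b2.1} {b1.1, b1.2, b2.2}
composing w2 on (b4, b1, b2), with out.j its own outer ports: {out.1, out.2} {b1.1, b1.2, b2.2} {b2.1, b4.1} {b4.2}
composing w3 on (b3, b4, b1, b2), with out.j its own outer ports: {out.1} {out.2, b3.2} {b1.1, b1.2, b2.2} {b2.1, b4.1} {b3.1} {b4.2}


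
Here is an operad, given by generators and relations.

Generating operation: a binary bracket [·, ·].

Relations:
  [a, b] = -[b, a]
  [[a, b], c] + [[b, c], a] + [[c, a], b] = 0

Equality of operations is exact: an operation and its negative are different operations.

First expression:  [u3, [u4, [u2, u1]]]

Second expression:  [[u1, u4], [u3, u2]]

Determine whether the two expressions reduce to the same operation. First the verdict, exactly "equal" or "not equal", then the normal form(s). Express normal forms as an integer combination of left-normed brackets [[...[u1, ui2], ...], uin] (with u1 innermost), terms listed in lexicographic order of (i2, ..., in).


not equal — first -[[[u1, u2], u4], u3], second -[[[u1, u4], u2], u3] + [[[u1, u4], u3], u2]

The first expression, normalized: -[[[u1, u2], u4], u3]
The second expression, normalized: -[[[u1, u4], u2], u3] + [[[u1, u4], u3], u2]
No match — not equal.


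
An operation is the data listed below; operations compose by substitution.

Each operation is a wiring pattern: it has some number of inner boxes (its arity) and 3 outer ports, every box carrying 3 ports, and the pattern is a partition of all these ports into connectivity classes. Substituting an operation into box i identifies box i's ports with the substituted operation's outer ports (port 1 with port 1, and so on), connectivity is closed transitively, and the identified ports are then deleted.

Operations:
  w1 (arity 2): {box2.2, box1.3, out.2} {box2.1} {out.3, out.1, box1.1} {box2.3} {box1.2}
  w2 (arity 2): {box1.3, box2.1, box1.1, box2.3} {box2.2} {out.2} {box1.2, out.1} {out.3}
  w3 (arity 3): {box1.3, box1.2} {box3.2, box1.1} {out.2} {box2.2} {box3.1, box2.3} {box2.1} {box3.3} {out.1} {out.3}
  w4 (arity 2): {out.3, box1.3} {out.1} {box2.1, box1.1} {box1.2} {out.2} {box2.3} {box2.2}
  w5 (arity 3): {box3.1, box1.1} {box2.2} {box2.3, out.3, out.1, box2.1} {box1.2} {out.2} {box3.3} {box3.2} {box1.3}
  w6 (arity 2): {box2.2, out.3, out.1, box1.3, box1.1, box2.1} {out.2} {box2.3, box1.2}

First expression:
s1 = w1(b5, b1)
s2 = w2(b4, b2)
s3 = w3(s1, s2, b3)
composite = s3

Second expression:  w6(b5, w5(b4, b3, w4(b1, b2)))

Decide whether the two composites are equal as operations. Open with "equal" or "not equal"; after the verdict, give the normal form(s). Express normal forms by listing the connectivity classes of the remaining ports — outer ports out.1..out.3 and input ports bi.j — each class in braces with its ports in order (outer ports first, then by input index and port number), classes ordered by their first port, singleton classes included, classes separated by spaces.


not equal — first {out.1} {out.2} {out.3} {b1.1} {b1.2, b3.2, b5.1, b5.3} {b1.3} {b2.1, b2.3, b4.1, b4.3} {b2.2} {b3.1} {b3.3} {b4.2} {b5.2}, second {out.1, out.3, b3.1, b3.3, b5.1, b5.2, b5.3} {out.2} {b1.1, b2.1} {b1.2} {b1.3} {b2.2} {b2.3} {b3.2} {b4.1} {b4.2} {b4.3}

Reducing the first expression gives {out.1} {out.2} {out.3} {b1.1} {b1.2, b3.2, b5.1, b5.3} {b1.3} {b2.1, b2.3, b4.1, b4.3} {b2.2} {b3.1} {b3.3} {b4.2} {b5.2}
Reducing the second expression gives {out.1, out.3, b3.1, b3.3, b5.1, b5.2, b5.3} {out.2} {b1.1, b2.1} {b1.2} {b1.3} {b2.2} {b2.3} {b3.2} {b4.1} {b4.2} {b4.3}
Different reductions; not equal.


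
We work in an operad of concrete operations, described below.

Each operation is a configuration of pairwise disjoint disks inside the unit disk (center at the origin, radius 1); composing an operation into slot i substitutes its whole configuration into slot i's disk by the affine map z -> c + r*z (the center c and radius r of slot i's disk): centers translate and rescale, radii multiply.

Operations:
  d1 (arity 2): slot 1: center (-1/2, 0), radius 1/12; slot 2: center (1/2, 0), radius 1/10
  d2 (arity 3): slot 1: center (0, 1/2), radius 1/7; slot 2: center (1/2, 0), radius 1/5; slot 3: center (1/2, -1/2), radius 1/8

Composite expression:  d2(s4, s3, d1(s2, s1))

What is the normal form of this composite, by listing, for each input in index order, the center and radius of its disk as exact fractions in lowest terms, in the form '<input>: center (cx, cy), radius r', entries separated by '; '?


s1: center (9/16, -1/2), radius 1/80; s2: center (7/16, -1/2), radius 1/96; s3: center (1/2, 0), radius 1/5; s4: center (0, 1/2), radius 1/7

Only the slot chain above each s matters under d2; compose those maps.
input s4: composing its 1 substitution step yields center (0, 1/2), radius 1/7
input s3: composing its 1 substitution step yields center (1/2, 0), radius 1/5
input s2: composing its 2 substitution steps yields center (7/16, -1/2), radius 1/96
input s1: composing its 2 substitution steps yields center (9/16, -1/2), radius 1/80


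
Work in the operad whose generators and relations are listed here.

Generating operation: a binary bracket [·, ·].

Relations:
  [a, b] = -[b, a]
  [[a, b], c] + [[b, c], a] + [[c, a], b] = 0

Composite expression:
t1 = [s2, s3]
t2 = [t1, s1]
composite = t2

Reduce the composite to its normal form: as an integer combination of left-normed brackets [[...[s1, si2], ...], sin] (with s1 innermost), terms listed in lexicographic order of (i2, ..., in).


Expand each bracket as ab - ba; the s1-initial words give the coefficients.
Composite bracket: [[s2, s3], s1]
Expanding via [a, b] = ab - ba: 4 signed words (2^2 = 4).
Collect the words opening with s1:
  the word s1s2s3 carries sign -1 and contributes -[[s1, s2], s3]
  the word s1s3s2 carries sign +1 and contributes +[[s1, s3], s2]

-[[s1, s2], s3] + [[s1, s3], s2]


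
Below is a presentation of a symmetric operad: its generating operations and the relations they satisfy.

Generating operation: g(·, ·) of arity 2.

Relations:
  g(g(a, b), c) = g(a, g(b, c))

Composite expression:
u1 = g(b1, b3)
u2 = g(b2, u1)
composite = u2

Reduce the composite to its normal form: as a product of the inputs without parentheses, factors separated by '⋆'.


b2 ⋆ b1 ⋆ b3

Every regrouping of g is equal, so read the b-inputs in written order.
g(b1, b3) flattens to b1 ⋆ b3
g(b2, g(b1, b3)) flattens to b2 ⋆ b1 ⋆ b3


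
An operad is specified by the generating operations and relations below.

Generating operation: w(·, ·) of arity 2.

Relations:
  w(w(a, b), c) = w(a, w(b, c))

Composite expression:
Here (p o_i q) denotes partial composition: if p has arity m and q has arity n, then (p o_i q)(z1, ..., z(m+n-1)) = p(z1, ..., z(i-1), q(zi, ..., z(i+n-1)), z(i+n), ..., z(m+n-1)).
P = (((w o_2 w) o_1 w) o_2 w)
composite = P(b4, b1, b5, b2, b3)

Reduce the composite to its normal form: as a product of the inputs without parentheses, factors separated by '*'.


Every regrouping of w is equal, so read the b-inputs in written order.
w(b1, b5) reduces to b1 * b5
w(b4, w(b1, b5)) reduces to b4 * b1 * b5
w(b2, b3) reduces to b2 * b3
w(w(b4, w(b1, b5)), w(b2, b3)) reduces to b4 * b1 * b5 * b2 * b3

b4 * b1 * b5 * b2 * b3


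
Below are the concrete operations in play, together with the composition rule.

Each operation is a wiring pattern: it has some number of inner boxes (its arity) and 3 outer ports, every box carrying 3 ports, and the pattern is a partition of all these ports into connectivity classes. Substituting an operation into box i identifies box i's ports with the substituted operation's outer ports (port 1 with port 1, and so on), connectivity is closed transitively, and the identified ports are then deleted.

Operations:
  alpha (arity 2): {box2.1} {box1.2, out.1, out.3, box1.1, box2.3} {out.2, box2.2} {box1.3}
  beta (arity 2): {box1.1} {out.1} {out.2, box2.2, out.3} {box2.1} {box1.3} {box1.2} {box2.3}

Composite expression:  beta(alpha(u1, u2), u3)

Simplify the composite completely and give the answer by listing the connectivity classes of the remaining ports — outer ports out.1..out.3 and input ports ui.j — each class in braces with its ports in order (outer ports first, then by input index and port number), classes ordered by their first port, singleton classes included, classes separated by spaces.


{out.1} {out.2, out.3, u3.2} {u1.1, u1.2, u2.3} {u1.3} {u2.1} {u2.2} {u3.1} {u3.3}

After gluing at beta, chains via deleted ports link the u-ports.
alpha over (u1, u2) gives {out.1, out.3, u1.1, u1.2, u2.3} {out.2, u2.2} {u1.3} {u2.1}, out.j being that stage's outer ports
beta over (u1, u2, u3) gives {out.1} {out.2, out.3, u3.2} {u1.1, u1.2, u2.3} {u1.3} {u2.1} {u2.2} {u3.1} {u3.3}, out.j being that stage's outer ports


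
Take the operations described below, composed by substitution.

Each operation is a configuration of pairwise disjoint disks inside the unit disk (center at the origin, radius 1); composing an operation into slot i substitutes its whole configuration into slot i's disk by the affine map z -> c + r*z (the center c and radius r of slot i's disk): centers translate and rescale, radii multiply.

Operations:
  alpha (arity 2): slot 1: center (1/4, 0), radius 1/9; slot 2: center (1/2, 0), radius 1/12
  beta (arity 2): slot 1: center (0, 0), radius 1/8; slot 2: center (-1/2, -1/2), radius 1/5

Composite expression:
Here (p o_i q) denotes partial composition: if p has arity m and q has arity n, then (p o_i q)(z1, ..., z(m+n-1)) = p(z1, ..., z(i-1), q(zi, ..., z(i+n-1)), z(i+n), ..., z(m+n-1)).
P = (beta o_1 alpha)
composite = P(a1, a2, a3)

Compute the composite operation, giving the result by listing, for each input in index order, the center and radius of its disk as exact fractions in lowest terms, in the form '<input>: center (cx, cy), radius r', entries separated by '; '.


a1: center (1/32, 0), radius 1/72; a2: center (1/16, 0), radius 1/96; a3: center (-1/2, -1/2), radius 1/5

Each a-disk chains the slot maps above it in beta; radii multiply.
input a1: applying the 2 nested substitutions gives center (1/32, 0), radius 1/72
input a2: applying the 2 nested substitutions gives center (1/16, 0), radius 1/96
input a3: applying the 1 nested substitution gives center (-1/2, -1/2), radius 1/5


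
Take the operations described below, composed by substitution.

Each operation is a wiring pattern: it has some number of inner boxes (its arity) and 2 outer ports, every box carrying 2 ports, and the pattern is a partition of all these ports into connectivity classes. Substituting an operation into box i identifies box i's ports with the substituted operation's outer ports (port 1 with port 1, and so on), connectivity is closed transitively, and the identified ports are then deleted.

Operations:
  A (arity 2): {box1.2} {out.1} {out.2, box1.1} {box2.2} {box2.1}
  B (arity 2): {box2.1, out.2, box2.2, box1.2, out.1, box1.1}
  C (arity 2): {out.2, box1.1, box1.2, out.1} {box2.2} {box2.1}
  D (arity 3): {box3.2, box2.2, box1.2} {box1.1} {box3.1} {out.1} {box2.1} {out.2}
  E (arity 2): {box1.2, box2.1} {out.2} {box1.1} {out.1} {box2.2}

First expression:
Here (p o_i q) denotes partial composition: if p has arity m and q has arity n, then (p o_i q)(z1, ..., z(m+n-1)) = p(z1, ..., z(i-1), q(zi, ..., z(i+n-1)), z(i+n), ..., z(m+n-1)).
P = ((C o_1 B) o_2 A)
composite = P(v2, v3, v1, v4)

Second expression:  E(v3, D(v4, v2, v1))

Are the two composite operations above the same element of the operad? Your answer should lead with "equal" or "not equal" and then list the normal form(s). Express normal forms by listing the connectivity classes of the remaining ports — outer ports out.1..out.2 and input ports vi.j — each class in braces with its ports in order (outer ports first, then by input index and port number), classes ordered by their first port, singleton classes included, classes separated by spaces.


The first expression reduces to {out.1, out.2, v2.1, v2.2, v3.1} {v1.1} {v1.2} {v3.2} {v4.1} {v4.2}
The second expression reduces to {out.1} {out.2} {v1.1} {v1.2, v2.2, v4.2} {v2.1} {v3.1} {v3.2} {v4.1}
Distinct normal forms: not equal.

not equal; the first gives {out.1, out.2, v2.1, v2.2, v3.1} {v1.1} {v1.2} {v3.2} {v4.1} {v4.2} and the second {out.1} {out.2} {v1.1} {v1.2, v2.2, v4.2} {v2.1} {v3.1} {v3.2} {v4.1}


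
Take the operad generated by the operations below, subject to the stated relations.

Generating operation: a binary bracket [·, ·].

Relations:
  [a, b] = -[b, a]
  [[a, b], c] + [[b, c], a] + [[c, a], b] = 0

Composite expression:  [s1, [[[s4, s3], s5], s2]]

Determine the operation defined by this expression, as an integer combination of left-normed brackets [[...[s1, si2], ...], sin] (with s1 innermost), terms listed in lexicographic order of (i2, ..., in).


Left-normed coefficients sit on the s1-initial expansion words.
Composite bracket: [s1, [[[s4, s3], s5], s2]]
Applying ab - ba throughout gives 16 signed words (2^4 = 16).
Coefficients come from the s1-initial words:
  word s1s2s3s4s5 has sign +1, contributing +[[[[s1, s2], s3], s4], s5]
  word s1s2s4s3s5 has sign -1, contributing -[[[[s1, s2], s4], s3], s5]
  word s1s2s5s3s4 has sign -1, contributing -[[[[s1, s2], s5], s3], s4]
  word s1s2s5s4s3 has sign +1, contributing +[[[[s1, s2], s5], s4], s3]
  word s1s3s4s5s2 has sign -1, contributing -[[[[s1, s3], s4], s5], s2]
  word s1s4s3s5s2 has sign +1, contributing +[[[[s1, s4], s3], s5], s2]
  word s1s5s3s4s2 has sign +1, contributing +[[[[s1, s5], s3], s4], s2]
  word s1s5s4s3s2 has sign -1, contributing -[[[[s1, s5], s4], s3], s2]

[[[[s1, s2], s3], s4], s5] - [[[[s1, s2], s4], s3], s5] - [[[[s1, s2], s5], s3], s4] + [[[[s1, s2], s5], s4], s3] - [[[[s1, s3], s4], s5], s2] + [[[[s1, s4], s3], s5], s2] + [[[[s1, s5], s3], s4], s2] - [[[[s1, s5], s4], s3], s2]


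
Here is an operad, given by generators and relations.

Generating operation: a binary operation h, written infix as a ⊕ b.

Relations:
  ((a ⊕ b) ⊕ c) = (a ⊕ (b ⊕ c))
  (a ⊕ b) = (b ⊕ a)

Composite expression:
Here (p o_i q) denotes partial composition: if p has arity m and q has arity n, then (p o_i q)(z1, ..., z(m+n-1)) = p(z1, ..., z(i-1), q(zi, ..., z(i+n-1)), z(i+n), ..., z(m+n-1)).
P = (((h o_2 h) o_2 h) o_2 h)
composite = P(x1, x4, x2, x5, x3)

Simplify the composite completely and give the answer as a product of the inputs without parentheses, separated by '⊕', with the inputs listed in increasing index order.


x1 ⊕ x2 ⊕ x3 ⊕ x4 ⊕ x5

Shape and order are irrelevant to h; the x-input set decides.
(x4 ⊕ x2) unparenthesizes to x4 ⊕ x2
((x4 ⊕ x2) ⊕ x5) unparenthesizes to x4 ⊕ x2 ⊕ x5
(((x4 ⊕ x2) ⊕ x5) ⊕ x3) unparenthesizes to x4 ⊕ x2 ⊕ x5 ⊕ x3
(x1 ⊕ (((x4 ⊕ x2) ⊕ x5) ⊕ x3)) unparenthesizes to x1 ⊕ x4 ⊕ x2 ⊕ x5 ⊕ x3
putting the inputs in ascending order: x1 ⊕ x2 ⊕ x3 ⊕ x4 ⊕ x5


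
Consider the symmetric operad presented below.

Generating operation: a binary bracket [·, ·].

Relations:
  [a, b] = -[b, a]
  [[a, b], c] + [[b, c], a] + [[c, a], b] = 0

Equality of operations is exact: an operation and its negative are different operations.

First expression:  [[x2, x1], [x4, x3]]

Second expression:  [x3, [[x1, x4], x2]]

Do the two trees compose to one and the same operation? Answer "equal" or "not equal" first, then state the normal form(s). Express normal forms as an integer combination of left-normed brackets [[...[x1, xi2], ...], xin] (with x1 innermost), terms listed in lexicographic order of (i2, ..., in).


not equal; the first gives [[[x1, x2], x3], x4] - [[[x1, x2], x4], x3] and the second -[[[x1, x4], x2], x3]


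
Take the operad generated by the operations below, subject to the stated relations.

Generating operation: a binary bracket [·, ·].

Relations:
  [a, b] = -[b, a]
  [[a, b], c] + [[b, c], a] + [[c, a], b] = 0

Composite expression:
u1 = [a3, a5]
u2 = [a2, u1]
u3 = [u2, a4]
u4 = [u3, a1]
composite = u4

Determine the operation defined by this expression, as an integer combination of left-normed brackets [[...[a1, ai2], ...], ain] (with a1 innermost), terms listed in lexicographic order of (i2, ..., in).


Skip Jacobi rewriting: expand, keep a1-initial words, read off terms.
Composite bracket: [[[a2, [a3, a5]], a4], a1]
Under [a, b] = ab - ba we get 16 signed associative words (2^4 = 16).
Words beginning with a1 determine it all:
  a1a2a3a5a4 appears with sign -1, giving the term -[[[[a1, a2], a3], a5], a4]
  a1a2a5a3a4 appears with sign +1, giving the term +[[[[a1, a2], a5], a3], a4]
  a1a3a5a2a4 appears with sign +1, giving the term +[[[[a1, a3], a5], a2], a4]
  a1a4a2a3a5 appears with sign +1, giving the term +[[[[a1, a4], a2], a3], a5]
  a1a4a2a5a3 appears with sign -1, giving the term -[[[[a1, a4], a2], a5], a3]
  a1a4a3a5a2 appears with sign -1, giving the term -[[[[a1, a4], a3], a5], a2]
  a1a4a5a3a2 appears with sign +1, giving the term +[[[[a1, a4], a5], a3], a2]
  a1a5a3a2a4 appears with sign -1, giving the term -[[[[a1, a5], a3], a2], a4]

-[[[[a1, a2], a3], a5], a4] + [[[[a1, a2], a5], a3], a4] + [[[[a1, a3], a5], a2], a4] + [[[[a1, a4], a2], a3], a5] - [[[[a1, a4], a2], a5], a3] - [[[[a1, a4], a3], a5], a2] + [[[[a1, a4], a5], a3], a2] - [[[[a1, a5], a3], a2], a4]


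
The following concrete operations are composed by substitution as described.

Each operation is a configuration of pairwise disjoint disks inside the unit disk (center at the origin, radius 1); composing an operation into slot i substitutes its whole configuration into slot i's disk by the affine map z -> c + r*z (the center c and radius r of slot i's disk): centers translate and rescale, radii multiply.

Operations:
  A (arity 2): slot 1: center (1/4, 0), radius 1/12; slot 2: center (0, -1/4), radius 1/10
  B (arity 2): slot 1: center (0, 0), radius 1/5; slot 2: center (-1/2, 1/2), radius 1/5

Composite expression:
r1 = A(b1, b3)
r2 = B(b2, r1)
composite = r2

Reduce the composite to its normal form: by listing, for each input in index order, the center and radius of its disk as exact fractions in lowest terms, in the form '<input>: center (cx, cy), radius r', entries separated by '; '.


b1: center (-9/20, 1/2), radius 1/60; b2: center (0, 0), radius 1/5; b3: center (-1/2, 9/20), radius 1/50

Affine substitution under B: radii multiply and b-centers shift.
b2: after 1 affine step, its disk has center (0, 0), radius 1/5
b1: after 2 affine steps, its disk has center (-9/20, 1/2), radius 1/60
b3: after 2 affine steps, its disk has center (-1/2, 9/20), radius 1/50


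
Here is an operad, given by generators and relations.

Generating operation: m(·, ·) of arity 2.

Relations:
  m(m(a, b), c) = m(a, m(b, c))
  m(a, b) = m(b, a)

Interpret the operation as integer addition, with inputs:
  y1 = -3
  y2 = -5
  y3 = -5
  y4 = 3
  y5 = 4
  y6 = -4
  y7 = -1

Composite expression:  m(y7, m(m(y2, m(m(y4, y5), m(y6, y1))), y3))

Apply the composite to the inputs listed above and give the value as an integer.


-11

m(y4, y5) = 7
m(y6, y1) = -7
m(m(y4, y5), m(y6, y1)) = 0
m(y2, m(m(y4, y5), m(y6, y1))) = -5
m(m(y2, m(m(y4, y5), m(y6, y1))), y3) = -10
m(y7, m(m(y2, m(m(y4, y5), m(y6, y1))), y3)) = -11


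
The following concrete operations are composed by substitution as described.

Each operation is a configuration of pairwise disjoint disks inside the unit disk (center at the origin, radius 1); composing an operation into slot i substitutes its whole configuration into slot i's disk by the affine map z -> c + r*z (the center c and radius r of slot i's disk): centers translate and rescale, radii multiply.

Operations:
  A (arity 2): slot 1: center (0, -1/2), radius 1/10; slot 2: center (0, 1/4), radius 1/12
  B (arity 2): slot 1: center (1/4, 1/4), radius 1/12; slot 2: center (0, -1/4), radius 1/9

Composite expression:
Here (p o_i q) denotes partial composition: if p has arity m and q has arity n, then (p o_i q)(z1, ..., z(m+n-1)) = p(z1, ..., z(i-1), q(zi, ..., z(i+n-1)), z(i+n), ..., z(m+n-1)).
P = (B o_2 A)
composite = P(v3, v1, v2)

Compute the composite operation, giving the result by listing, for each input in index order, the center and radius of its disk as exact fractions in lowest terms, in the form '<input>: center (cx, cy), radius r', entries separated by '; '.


Nesting under B composes maps z -> c + r*z down each v-path.
input v3: applying the 1 nested substitution gives center (1/4, 1/4), radius 1/12
input v1: applying the 2 nested substitutions gives center (0, -11/36), radius 1/90
input v2: applying the 2 nested substitutions gives center (0, -2/9), radius 1/108

v1: center (0, -11/36), radius 1/90; v2: center (0, -2/9), radius 1/108; v3: center (1/4, 1/4), radius 1/12


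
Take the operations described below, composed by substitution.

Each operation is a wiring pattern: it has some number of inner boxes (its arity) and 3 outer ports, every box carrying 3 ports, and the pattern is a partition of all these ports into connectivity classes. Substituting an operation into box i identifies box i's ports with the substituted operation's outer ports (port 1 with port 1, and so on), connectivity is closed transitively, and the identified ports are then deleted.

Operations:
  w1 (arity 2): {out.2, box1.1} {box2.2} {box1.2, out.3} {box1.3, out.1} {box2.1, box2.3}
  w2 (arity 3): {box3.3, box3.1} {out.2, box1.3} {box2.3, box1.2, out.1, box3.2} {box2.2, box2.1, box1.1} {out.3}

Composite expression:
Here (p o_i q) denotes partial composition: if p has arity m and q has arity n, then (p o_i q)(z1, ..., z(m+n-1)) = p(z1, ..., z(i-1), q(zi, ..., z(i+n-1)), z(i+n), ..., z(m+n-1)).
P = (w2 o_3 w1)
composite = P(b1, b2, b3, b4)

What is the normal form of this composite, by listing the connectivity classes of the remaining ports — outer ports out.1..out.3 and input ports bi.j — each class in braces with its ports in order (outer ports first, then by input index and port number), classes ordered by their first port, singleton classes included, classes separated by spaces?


{out.1, b1.2, b2.3, b3.1} {out.2, b1.3} {out.3} {b1.1, b2.1, b2.2} {b3.2, b3.3} {b4.1, b4.3} {b4.2}


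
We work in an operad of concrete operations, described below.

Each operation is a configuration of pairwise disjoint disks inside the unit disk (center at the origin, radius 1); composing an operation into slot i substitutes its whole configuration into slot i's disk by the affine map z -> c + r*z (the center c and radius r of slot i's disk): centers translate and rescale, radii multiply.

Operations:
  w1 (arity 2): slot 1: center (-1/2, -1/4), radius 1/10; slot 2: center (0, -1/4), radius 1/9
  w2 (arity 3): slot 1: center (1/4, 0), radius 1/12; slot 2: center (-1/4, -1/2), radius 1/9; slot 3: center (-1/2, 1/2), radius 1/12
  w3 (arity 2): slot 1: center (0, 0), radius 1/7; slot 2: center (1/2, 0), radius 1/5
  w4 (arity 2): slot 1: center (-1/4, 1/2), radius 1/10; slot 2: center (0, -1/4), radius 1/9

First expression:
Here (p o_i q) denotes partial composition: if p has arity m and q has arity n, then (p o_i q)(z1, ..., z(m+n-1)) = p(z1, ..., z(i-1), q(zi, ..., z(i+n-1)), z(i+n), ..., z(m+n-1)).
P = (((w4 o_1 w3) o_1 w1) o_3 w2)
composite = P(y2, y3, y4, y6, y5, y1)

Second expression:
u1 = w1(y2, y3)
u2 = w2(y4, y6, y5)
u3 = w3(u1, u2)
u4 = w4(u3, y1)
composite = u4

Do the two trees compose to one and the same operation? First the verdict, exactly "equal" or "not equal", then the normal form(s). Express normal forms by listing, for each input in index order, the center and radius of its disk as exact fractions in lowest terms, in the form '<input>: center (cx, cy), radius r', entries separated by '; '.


In normal form, the first expression is y1: center (0, -1/4), radius 1/9; y2: center (-9/35, 139/280), radius 1/700; y3: center (-1/4, 139/280), radius 1/630; y4: center (-39/200, 1/2), radius 1/600; y5: center (-21/100, 51/100), radius 1/600; y6: center (-41/200, 49/100), radius 1/450
In normal form, the second expression is y1: center (0, -1/4), radius 1/9; y2: center (-9/35, 139/280), radius 1/700; y3: center (-1/4, 139/280), radius 1/630; y4: center (-39/200, 1/2), radius 1/600; y5: center (-21/100, 51/100), radius 1/600; y6: center (-41/200, 49/100), radius 1/450
Identical normal forms: equal.

equal; the common form is y1: center (0, -1/4), radius 1/9; y2: center (-9/35, 139/280), radius 1/700; y3: center (-1/4, 139/280), radius 1/630; y4: center (-39/200, 1/2), radius 1/600; y5: center (-21/100, 51/100), radius 1/600; y6: center (-41/200, 49/100), radius 1/450


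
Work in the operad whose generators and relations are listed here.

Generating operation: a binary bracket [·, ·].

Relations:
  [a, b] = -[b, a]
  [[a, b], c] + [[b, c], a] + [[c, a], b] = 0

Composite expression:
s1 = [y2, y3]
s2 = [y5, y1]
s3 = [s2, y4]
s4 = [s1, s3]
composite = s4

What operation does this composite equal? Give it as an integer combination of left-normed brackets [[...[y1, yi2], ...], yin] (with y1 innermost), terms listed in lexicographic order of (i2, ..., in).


A multilinear Lie element is pinned by y1-initial words (y1 innermost).
Composite bracket: [[y2, y3], [[y5, y1], y4]]
Each bracket splits as ab - ba, giving 16 signed words (2^4 = 16).
The y1-initial words carry the normal form:
  from y1y5y4y2y3, sign +1: term +[[[[y1, y5], y4], y2], y3]
  from y1y5y4y3y2, sign -1: term -[[[[y1, y5], y4], y3], y2]

[[[[y1, y5], y4], y2], y3] - [[[[y1, y5], y4], y3], y2]


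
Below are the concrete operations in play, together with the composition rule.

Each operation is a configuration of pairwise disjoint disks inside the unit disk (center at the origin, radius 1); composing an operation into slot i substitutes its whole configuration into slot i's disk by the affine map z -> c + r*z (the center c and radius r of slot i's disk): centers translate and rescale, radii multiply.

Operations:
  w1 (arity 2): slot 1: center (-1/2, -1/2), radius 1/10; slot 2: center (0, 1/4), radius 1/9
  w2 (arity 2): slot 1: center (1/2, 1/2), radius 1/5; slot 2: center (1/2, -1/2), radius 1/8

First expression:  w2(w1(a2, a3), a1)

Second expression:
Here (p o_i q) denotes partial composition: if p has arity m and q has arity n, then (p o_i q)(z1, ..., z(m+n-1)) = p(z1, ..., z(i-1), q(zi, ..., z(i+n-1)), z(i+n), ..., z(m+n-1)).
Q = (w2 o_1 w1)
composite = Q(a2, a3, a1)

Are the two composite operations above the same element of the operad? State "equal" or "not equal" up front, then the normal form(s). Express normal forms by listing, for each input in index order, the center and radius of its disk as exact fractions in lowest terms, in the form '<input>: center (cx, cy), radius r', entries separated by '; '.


equal — both sides give a1: center (1/2, -1/2), radius 1/8; a2: center (2/5, 2/5), radius 1/50; a3: center (1/2, 11/20), radius 1/45

The first expression reduces to a1: center (1/2, -1/2), radius 1/8; a2: center (2/5, 2/5), radius 1/50; a3: center (1/2, 11/20), radius 1/45
The second expression reduces to a1: center (1/2, -1/2), radius 1/8; a2: center (2/5, 2/5), radius 1/50; a3: center (1/2, 11/20), radius 1/45
Identical normal forms: equal.


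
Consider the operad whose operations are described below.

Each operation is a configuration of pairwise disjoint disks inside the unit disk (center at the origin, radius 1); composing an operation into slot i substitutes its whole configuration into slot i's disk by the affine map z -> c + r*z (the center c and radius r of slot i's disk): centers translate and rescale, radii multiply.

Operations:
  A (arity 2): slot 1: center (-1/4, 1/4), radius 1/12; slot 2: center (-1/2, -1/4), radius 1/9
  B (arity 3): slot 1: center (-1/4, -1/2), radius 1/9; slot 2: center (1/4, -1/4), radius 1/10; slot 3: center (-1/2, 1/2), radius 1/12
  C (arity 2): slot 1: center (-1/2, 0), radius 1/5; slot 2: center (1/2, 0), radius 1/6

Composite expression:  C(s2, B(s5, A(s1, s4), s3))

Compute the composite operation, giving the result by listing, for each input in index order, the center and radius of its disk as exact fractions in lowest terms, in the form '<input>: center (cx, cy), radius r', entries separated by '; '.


s1: center (43/80, -3/80), radius 1/720; s2: center (-1/2, 0), radius 1/5; s3: center (5/12, 1/12), radius 1/72; s4: center (8/15, -11/240), radius 1/540; s5: center (11/24, -1/12), radius 1/54
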